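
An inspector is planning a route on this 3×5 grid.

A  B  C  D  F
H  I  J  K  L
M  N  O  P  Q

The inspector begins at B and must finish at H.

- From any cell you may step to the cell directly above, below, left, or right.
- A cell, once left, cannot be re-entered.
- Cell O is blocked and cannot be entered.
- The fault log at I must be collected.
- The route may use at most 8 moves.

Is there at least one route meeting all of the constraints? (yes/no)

One route that works: B → I → H.

yes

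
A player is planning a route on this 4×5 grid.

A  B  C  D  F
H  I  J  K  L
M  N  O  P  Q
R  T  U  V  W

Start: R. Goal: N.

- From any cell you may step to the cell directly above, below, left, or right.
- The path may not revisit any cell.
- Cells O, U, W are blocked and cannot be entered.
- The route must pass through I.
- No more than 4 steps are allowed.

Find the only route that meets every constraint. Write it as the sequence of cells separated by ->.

R -> M -> H -> I -> N

The budget equals the shortest possible length, so every move has to be on a shortest route through the required cells.
Route from R: 2× up (reaching H), right to I, down to N — 4 moves in all.
Check: all required cells visited; 4 ≤ 4 moves.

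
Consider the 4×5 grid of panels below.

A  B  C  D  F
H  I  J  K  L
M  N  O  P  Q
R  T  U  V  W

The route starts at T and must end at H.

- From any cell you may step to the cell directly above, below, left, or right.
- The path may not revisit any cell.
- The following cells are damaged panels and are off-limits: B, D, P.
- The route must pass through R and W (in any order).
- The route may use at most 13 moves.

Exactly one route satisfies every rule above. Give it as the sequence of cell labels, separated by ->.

The budget equals the shortest possible length, so every move has to be on a shortest route through the required cells.
Route from T: left to R, up to M, 2× right (reaching O), down to U, 2× right (reaching W), 2× up (reaching L), 4× left (reaching H) — 13 moves in all.
Check: all required cells visited; 13 ≤ 13 moves.

T -> R -> M -> N -> O -> U -> V -> W -> Q -> L -> K -> J -> I -> H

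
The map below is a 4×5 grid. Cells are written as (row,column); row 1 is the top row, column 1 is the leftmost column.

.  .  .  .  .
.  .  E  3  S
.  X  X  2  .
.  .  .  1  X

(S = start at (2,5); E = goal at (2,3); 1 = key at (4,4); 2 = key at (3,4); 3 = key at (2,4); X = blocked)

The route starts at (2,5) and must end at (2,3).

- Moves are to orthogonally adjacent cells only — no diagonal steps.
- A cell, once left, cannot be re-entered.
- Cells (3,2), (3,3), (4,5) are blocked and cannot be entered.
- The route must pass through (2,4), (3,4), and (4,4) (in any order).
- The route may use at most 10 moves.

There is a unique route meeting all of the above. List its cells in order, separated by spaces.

Any route must reach (2,4), (3,4), and (4,4) and still end at (2,3) within 10 moves, so the order of the required stops is forced.
Route from (2,5): left to (2,4), 2× down (reaching (4,4)), 3× left (reaching (4,1)), 2× up (reaching (2,1)), 2× right (reaching (2,3)) — 10 moves in all.
Check: all required cells visited; 10 ≤ 10 moves.

(2,5) (2,4) (3,4) (4,4) (4,3) (4,2) (4,1) (3,1) (2,1) (2,2) (2,3)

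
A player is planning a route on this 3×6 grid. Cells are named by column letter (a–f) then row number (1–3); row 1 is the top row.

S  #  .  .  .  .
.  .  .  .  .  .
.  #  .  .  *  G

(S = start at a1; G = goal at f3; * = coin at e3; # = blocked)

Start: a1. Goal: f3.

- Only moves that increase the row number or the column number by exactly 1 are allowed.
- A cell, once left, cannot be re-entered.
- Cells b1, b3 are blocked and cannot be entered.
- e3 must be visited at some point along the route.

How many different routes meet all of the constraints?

3

A right/down-only route from a1 to f3 makes exactly 2 down-moves and 5 right-moves in some order.
With no other constraints that would be C(7,2) = 21 routes.
Split at e3 and multiply the segment counts (each segment already excludes blocked cells): a1→e3: 3; e3→f3: 1; product = 3.
That gives 3 routes.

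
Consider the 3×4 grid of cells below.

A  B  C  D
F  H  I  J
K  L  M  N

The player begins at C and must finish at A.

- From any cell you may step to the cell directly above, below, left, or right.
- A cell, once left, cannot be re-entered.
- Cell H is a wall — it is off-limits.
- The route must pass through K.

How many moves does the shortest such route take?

6

Any route passes through K somewhere between C and A. Summing Manhattan distances along the two legs (C → K → A) gives a lower bound of 4 + 2 = 6 moves.
A route of 6 moves achieves this: C → I → M → L → K → F → A.
Since 6 matches the lower bound, it is optimal.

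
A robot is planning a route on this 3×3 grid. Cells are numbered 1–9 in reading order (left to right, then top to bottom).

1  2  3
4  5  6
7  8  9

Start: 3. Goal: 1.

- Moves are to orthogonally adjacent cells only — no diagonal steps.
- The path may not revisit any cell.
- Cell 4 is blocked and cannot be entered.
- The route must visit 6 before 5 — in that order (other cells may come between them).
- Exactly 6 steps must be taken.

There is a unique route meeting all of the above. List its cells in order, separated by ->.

The waypoints must appear in the order 6, 5, with no cell reused.
Route from 3: down 2 to 9, left 1 to 8, up 2 to 2, left 1 to 1 — 6 moves in all.
Check: order respected (6 at step 1, 5 at step 4); 6 moves as required.

3 -> 6 -> 9 -> 8 -> 5 -> 2 -> 1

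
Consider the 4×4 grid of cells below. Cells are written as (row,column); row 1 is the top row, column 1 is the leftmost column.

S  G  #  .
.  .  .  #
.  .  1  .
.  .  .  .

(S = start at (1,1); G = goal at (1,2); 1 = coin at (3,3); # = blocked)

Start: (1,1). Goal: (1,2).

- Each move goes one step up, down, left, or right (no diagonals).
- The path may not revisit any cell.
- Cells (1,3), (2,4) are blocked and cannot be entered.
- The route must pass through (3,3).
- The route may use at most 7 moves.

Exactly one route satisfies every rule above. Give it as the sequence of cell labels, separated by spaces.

(1,1) (2,1) (3,1) (3,2) (3,3) (2,3) (2,2) (1,2)

The 7-move cap with required stops at (3,3) leaves no slack for detours.
Route from (1,1): down 2 to (3,1), right 2 to (3,3), up 1 to (2,3), left 1 to (2,2), up 1 to (1,2) — 7 moves in all.
Check: all required cells visited; 7 ≤ 7 moves.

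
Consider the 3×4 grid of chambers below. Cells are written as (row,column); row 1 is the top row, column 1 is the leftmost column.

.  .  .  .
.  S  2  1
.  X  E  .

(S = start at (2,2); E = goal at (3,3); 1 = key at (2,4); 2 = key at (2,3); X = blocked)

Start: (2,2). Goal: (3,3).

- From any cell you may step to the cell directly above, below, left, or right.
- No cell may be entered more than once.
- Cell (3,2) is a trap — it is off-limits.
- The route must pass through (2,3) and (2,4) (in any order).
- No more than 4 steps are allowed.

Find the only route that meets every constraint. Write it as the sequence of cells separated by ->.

(2,2) -> (2,3) -> (2,4) -> (3,4) -> (3,3)

The 4-move cap with required stops at (2,3), (2,4) leaves no slack for detours.
Route from (2,2): 2× right (reaching (2,4)), down to (3,4), left to (3,3) — 4 moves in all.
Check: all required cells visited; 4 ≤ 4 moves.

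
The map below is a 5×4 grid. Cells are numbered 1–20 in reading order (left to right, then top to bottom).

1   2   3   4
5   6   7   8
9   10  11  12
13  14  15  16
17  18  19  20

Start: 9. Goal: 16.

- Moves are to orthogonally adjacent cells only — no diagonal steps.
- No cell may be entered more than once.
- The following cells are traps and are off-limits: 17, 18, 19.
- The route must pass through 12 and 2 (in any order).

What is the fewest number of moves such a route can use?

8

Any route passes through 12 and 2 in some order between 9 and 16. Summing Manhattan distances along each leg and taking the cheapest ordering (9 → 2 → 12 → 16) gives a lower bound of 3 + 4 + 1 = 8 moves.
A route of 8 moves achieves this: 9 → 5 → 1 → 2 → 6 → 10 → 11 → 12 → 16.
Since 8 matches the lower bound, it is optimal.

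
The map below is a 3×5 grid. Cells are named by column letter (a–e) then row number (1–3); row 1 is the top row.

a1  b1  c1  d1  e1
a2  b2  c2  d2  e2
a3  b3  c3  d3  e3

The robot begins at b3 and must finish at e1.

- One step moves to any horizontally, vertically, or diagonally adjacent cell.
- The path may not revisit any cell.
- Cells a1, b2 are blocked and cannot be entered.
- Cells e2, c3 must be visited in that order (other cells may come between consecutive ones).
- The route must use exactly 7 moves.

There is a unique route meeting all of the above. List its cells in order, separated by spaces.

b3 c2 d1 e2 d3 c3 d2 e1

The waypoints must appear in the order e2, c3, with no cell reused.
Route from b3: up-right 2 to d1, down-right 1 to e2, down-left 1 to d3, left 1 to c3, up-right 2 to e1 — 7 moves in all.
Check: order respected (e2 at step 3, c3 at step 5); 7 moves as required.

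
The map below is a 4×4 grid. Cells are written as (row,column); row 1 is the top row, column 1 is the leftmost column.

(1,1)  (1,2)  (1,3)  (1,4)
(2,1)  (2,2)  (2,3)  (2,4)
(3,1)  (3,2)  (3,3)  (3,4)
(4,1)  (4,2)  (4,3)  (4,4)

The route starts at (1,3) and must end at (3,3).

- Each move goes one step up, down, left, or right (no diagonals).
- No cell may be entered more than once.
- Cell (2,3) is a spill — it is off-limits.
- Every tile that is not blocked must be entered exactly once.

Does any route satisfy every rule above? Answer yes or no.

One route that works: (1,3) → (1,4) → (2,4) → (3,4) → (4,4) → (4,3) → (4,2) → (4,1) → (3,1) → (2,1) → (1,1) → (1,2) → (2,2) → (3,2) → (3,3).

yes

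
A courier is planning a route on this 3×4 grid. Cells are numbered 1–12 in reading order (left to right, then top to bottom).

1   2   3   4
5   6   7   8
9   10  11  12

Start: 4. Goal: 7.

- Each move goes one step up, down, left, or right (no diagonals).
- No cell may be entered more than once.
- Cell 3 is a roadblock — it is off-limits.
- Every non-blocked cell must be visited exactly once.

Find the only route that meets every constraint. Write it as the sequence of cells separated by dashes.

Need to visit all 11 open cells exactly once, starting at 4 and ending at 7.
Cell 9 has only two open neighbours (5 and 10), so the path must pass straight through it: one of those is the cell it's entered from and the other is where it exits.
Route from 4: down 2 to 12, left 3 to 9, up 2 to 1, right 1 to 2, down 1 to 6, right 1 to 7 — 10 moves in all.
Check: all 11 open cells covered.

4 - 8 - 12 - 11 - 10 - 9 - 5 - 1 - 2 - 6 - 7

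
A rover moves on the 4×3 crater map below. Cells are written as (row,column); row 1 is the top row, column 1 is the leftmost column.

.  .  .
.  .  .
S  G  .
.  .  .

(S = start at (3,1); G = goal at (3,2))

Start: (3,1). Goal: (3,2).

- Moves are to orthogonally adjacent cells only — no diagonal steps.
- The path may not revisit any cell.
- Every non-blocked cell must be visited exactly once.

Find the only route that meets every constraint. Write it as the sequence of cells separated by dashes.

Need to visit all 12 open cells exactly once, starting at (3,1) and ending at (3,2).
Cell (4,1) has only two open neighbours ((3,1) and (4,2)), so the path must pass straight through it: one of those is the cell it's entered from and the other is where it exits.
Route from (3,1): down to (4,1), 2× right (reaching (4,3)), 3× up (reaching (1,3)), 2× left (reaching (1,1)), down to (2,1), right to (2,2), down to (3,2) — 11 moves in all.
Check: all 12 open cells covered.

(3,1) - (4,1) - (4,2) - (4,3) - (3,3) - (2,3) - (1,3) - (1,2) - (1,1) - (2,1) - (2,2) - (3,2)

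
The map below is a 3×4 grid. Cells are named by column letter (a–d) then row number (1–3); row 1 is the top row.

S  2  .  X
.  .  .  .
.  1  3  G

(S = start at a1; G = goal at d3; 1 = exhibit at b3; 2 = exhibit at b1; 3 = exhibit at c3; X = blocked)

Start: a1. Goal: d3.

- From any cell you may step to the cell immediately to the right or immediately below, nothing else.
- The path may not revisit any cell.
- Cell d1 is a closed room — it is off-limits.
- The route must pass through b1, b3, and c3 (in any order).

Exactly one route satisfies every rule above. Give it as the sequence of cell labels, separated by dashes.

a1 - b1 - b2 - b3 - c3 - d3

Moves only go right or down, so the column and row indices never decrease.
Route from a1: right 1 to b1, down 2 to b3, right 2 to d3 — 5 moves in all.
Check: all required cells visited.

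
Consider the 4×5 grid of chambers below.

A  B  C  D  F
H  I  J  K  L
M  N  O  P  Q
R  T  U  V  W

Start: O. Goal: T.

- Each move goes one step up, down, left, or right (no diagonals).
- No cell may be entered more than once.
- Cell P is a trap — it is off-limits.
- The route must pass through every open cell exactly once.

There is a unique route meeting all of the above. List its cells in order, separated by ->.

Need to visit all 19 open cells exactly once, starting at O and ending at T.
Cell Q has only two open neighbours (L and W), so the path must pass straight through it: one of those is the cell it's entered from and the other is where it exits.
Route from O: down to U, 2× right (reaching W), 3× up (reaching F), left to D, down to K, left to J, up to C, 2× left (reaching A), down to H, right to I, down to N, left to M, down to R, right to T — 18 moves in all.
Check: all 19 open cells covered.

O -> U -> V -> W -> Q -> L -> F -> D -> K -> J -> C -> B -> A -> H -> I -> N -> M -> R -> T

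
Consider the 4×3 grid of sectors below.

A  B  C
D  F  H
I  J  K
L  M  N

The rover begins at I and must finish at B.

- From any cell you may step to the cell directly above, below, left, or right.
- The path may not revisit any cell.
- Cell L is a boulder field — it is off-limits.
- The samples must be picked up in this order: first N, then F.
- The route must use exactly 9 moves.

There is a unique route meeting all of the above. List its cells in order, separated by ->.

I -> J -> M -> N -> K -> H -> F -> D -> A -> B

The waypoints must appear in the order N, F, with no cell reused.
Route from I: right to J, down to M, right to N, 2× up (reaching H), 2× left (reaching D), up to A, right to B — 9 moves in all.
Check: order respected (N at step 3, F at step 6); 9 moves as required.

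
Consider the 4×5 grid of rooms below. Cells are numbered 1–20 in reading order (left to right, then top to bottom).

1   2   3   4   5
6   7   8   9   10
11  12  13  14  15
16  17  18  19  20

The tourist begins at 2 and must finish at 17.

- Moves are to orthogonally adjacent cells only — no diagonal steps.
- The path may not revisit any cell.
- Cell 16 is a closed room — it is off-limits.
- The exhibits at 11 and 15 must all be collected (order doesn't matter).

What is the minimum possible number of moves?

Any route passes through 11 and 15 in some order between 2 and 17. Summing Manhattan distances along each leg and taking the cheapest ordering (2 → 15 → 11 → 17) gives a lower bound of 5 + 4 + 2 = 11 moves.
A route of 11 moves achieves this: 2 → 7 → 6 → 11 → 12 → 13 → 14 → 15 → 20 → 19 → 18 → 17.
Since 11 matches the lower bound, it is optimal.

11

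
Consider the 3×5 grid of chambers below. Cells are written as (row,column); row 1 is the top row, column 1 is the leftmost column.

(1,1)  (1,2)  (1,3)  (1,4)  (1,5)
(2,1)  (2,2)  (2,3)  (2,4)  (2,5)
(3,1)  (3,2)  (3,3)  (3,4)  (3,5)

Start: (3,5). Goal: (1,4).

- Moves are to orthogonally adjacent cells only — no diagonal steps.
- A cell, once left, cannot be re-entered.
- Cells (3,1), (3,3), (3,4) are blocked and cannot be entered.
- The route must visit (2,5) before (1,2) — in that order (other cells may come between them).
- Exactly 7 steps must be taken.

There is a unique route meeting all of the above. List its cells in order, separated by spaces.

(3,5) (2,5) (2,4) (2,3) (2,2) (1,2) (1,3) (1,4)

The waypoints must appear in the order (2,5), (1,2), with no cell reused.
Route from (3,5): up 1 to (2,5), left 3 to (2,2), up 1 to (1,2), right 2 to (1,4) — 7 moves in all.
Check: order respected ((2,5) at step 1, (1,2) at step 5); 7 moves as required.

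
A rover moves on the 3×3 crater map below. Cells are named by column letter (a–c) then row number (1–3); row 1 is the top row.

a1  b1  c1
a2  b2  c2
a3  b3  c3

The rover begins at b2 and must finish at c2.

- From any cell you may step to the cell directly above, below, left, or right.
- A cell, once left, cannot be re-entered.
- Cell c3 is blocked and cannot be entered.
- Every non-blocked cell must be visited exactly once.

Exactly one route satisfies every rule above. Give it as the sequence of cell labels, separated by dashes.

b2 - b3 - a3 - a2 - a1 - b1 - c1 - c2

Need to visit all 8 open cells exactly once, starting at b2 and ending at c2.
Cell b3 has only two open neighbours (b2 and a3), so the path must pass straight through it: one of those is the cell it's entered from and the other is where it exits.
Route from b2: down 1 to b3, left 1 to a3, up 2 to a1, right 2 to c1, down 1 to c2 — 7 moves in all.
Check: all 8 open cells covered.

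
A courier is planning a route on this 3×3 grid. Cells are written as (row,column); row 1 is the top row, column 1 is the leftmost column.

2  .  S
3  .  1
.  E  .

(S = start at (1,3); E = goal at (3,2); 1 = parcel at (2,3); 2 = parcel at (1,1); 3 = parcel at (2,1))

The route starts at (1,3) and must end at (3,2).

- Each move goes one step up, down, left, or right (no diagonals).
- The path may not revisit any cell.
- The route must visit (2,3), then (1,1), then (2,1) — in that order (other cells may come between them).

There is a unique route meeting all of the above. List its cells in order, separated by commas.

The waypoints must appear in the order (2,3), (1,1), (2,1), with no cell reused.
Route from (1,3): down to (2,3), left to (2,2), up to (1,2), left to (1,1), 2× down (reaching (3,1)), right to (3,2) — 7 moves in all.
Check: order respected (1 at step 1, 2 at step 4, 3 at step 5).

(1,3), (2,3), (2,2), (1,2), (1,1), (2,1), (3,1), (3,2)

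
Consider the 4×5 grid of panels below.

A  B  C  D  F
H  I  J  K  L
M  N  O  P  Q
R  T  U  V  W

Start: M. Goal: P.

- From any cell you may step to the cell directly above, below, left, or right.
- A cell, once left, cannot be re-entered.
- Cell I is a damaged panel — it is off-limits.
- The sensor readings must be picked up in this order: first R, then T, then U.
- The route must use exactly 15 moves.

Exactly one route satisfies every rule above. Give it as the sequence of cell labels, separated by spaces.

The waypoints must appear in the order R, T, U, with no cell reused.
Route from M: down 1 to R, right 1 to T, up 1 to N, right 1 to O, down 1 to U, right 2 to W, up 3 to F, left 2 to C, down 1 to J, right 1 to K, down 1 to P — 15 moves in all.
Check: order respected (R at step 1, T at step 2, U at step 5); 15 moves as required.

M R T N O U V W Q L F D C J K P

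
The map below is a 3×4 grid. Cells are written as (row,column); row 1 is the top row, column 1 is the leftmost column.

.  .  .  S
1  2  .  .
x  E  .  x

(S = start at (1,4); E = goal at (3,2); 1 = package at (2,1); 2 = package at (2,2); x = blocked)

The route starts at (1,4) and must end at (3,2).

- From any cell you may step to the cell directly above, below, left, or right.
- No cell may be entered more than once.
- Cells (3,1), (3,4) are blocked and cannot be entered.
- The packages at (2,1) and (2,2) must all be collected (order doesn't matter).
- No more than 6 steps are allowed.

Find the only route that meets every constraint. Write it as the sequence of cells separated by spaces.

The 6-move cap with required stops at (2,1), (2,2) leaves no slack for detours.
Route from (1,4): 3× left (reaching (1,1)), down to (2,1), right to (2,2), down to (3,2) — 6 moves in all.
Check: all required cells visited; 6 ≤ 6 moves.

(1,4) (1,3) (1,2) (1,1) (2,1) (2,2) (3,2)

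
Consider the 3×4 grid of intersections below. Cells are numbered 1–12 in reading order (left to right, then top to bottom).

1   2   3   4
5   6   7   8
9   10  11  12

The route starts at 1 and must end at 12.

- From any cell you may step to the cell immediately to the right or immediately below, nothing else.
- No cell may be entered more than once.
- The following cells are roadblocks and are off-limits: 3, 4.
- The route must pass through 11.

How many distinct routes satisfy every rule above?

5

A right/down-only route from 1 to 12 makes exactly 2 down-moves and 3 right-moves in some order.
With no other constraints that would be C(5,2) = 10 routes.
Split at 11 and multiply the segment counts (each segment already excludes blocked cells): 1→11: 5; 11→12: 1; product = 5.
That gives 5 routes.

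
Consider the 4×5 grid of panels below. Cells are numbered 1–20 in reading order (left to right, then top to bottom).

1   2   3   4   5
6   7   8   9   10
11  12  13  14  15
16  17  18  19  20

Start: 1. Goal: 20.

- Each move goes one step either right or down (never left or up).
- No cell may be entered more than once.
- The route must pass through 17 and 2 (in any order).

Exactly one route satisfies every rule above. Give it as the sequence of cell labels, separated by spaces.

Moves only go right or down, so the column and row indices never decrease.
Route from 1: right 1 to 2, down 3 to 17, right 3 to 20 — 7 moves in all.
Check: all required cells visited.

1 2 7 12 17 18 19 20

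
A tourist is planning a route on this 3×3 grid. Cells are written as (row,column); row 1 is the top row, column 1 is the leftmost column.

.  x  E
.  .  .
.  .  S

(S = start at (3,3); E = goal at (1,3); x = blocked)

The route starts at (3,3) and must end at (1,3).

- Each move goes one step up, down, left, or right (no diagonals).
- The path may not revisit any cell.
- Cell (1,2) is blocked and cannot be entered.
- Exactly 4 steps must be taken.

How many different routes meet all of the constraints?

1

Need simple routes of exactly 4 moves from (3,3) to (1,3) (Manhattan distance 2, so 1 moves are spent on a detour and 1 undoing it).
Enumerating: (3,3) (3,2) (2,2) (2,3) (1,3).
That gives 1 route.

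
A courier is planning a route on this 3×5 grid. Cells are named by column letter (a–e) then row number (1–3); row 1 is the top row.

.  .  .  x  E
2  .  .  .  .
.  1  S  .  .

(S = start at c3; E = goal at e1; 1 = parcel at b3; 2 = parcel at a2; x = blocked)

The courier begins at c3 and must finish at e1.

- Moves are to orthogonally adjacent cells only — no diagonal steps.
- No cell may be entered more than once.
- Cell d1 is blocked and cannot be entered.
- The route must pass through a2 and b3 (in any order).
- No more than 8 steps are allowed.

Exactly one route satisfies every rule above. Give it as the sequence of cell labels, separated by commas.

c3, b3, a3, a2, b2, c2, d2, e2, e1

The 8-move cap with required stops at a2, b3 leaves no slack for detours.
Route from c3: left 2 to a3, up 1 to a2, right 4 to e2, up 1 to e1 — 8 moves in all.
Check: all required cells visited; 8 ≤ 8 moves.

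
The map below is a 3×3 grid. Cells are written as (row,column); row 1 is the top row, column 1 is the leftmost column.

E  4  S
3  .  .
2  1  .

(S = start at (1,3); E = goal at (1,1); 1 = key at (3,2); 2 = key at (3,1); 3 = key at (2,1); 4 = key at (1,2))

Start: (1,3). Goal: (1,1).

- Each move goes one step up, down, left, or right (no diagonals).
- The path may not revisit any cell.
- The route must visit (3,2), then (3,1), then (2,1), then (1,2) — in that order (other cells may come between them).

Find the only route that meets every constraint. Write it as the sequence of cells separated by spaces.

(1,3) (2,3) (3,3) (3,2) (3,1) (2,1) (2,2) (1,2) (1,1)

The waypoints must appear in the order (3,2), (3,1), (2,1), (1,2), with no cell reused.
Route from (1,3): 2× down (reaching (3,3)), 2× left (reaching (3,1)), up to (2,1), right to (2,2), up to (1,2), left to (1,1) — 8 moves in all.
Check: order respected (1 at step 3, 2 at step 4, 3 at step 5, 4 at step 7).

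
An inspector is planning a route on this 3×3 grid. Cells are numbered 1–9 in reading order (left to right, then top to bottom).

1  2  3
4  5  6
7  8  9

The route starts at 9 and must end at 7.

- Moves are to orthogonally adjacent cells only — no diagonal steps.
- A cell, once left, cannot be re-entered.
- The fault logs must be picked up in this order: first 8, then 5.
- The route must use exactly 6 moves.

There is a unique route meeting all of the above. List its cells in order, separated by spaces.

9 8 5 2 1 4 7

The waypoints must appear in the order 8, 5, with no cell reused.
Route from 9: left to 8, 2× up (reaching 2), left to 1, 2× down (reaching 7) — 6 moves in all.
Check: order respected (8 at step 1, 5 at step 2); 6 moves as required.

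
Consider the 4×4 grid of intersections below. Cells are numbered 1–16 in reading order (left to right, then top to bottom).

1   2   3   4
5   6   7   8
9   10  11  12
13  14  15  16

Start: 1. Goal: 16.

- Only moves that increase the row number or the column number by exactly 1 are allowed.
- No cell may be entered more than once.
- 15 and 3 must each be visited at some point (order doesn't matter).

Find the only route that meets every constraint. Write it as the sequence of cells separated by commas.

Moves only go right or down, so the column and row indices never decrease.
Route from 1: right 2 to 3, down 3 to 15, right 1 to 16 — 6 moves in all.
Check: all required cells visited.

1, 2, 3, 7, 11, 15, 16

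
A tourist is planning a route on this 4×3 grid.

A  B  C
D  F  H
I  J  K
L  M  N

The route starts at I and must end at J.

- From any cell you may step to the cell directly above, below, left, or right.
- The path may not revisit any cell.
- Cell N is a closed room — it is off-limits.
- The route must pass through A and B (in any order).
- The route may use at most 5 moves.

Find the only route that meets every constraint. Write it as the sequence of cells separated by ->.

The 5-move cap with required stops at A, B leaves no slack for detours.
Route from I: 2× up (reaching A), right to B, 2× down (reaching J) — 5 moves in all.
Check: all required cells visited; 5 ≤ 5 moves.

I -> D -> A -> B -> F -> J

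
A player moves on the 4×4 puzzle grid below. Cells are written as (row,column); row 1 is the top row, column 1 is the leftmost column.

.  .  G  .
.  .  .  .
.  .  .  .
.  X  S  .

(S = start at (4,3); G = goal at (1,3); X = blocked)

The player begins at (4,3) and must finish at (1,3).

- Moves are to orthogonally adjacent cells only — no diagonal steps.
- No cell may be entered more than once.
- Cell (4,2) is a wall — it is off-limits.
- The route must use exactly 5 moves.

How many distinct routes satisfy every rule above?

9

Need simple routes of exactly 5 moves from (4,3) to (1,3) (Manhattan distance 3, so 1 moves are spent on a detour and 1 undoing it).
Branch systematically from the start, pruning whenever the remaining move budget drops below the Manhattan distance to (1,3) or differs from it in parity. Grouping the completions by first move — via (3,3): 6; via (4,4): 3 — and summing: 6 + 3 = 9.
That gives 9 routes.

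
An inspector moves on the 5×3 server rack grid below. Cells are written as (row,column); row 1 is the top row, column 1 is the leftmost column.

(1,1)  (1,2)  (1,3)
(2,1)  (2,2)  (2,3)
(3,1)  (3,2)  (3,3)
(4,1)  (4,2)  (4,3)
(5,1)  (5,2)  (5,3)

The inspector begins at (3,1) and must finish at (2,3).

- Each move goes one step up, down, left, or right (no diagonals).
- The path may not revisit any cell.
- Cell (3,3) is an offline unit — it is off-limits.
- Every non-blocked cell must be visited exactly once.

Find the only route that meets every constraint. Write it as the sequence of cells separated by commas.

Need to visit all 14 open cells exactly once, starting at (3,1) and ending at (2,3).
Cell (1,3) has only two open neighbours ((2,3) and (1,2)), so the path must pass straight through it: one of those is the cell it's entered from and the other is where it exits.
Route from (3,1): down 2 to (5,1), right 2 to (5,3), up 1 to (4,3), left 1 to (4,2), up 2 to (2,2), left 1 to (2,1), up 1 to (1,1), right 2 to (1,3), down 1 to (2,3) — 13 moves in all.
Check: all 14 open cells covered.

(3,1), (4,1), (5,1), (5,2), (5,3), (4,3), (4,2), (3,2), (2,2), (2,1), (1,1), (1,2), (1,3), (2,3)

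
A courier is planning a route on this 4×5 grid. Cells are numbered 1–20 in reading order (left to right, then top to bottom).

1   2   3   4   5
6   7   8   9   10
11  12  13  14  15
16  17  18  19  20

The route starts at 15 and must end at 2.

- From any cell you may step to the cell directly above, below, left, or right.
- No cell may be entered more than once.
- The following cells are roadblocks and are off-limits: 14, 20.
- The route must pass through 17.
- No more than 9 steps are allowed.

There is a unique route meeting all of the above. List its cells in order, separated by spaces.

15 10 9 8 13 18 17 12 7 2

The 9-move cap with required stops at 17 leaves no slack for detours.
Route from 15: up 1 to 10, left 2 to 8, down 2 to 18, left 1 to 17, up 3 to 2 — 9 moves in all.
Check: all required cells visited; 9 ≤ 9 moves.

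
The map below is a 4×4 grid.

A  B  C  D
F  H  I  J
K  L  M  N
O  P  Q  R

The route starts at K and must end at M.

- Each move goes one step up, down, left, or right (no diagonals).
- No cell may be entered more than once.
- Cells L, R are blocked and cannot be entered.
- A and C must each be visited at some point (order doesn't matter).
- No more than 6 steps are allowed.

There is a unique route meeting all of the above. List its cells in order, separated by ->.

The budget equals the shortest possible length, so every move has to be on a shortest route through the required cells.
Route from K: up 2 to A, right 2 to C, down 2 to M — 6 moves in all.
Check: all required cells visited; 6 ≤ 6 moves.

K -> F -> A -> B -> C -> I -> M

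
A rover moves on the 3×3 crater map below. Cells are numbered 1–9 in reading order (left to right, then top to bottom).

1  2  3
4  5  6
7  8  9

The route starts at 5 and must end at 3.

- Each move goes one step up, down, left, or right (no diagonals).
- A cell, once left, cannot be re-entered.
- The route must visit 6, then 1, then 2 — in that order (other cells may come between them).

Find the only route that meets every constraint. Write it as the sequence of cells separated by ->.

5 -> 6 -> 9 -> 8 -> 7 -> 4 -> 1 -> 2 -> 3

The waypoints must appear in the order 6, 1, 2, with no cell reused.
Route from 5: right 1 to 6, down 1 to 9, left 2 to 7, up 2 to 1, right 2 to 3 — 8 moves in all.
Check: order respected (6 at step 1, 1 at step 6, 2 at step 7).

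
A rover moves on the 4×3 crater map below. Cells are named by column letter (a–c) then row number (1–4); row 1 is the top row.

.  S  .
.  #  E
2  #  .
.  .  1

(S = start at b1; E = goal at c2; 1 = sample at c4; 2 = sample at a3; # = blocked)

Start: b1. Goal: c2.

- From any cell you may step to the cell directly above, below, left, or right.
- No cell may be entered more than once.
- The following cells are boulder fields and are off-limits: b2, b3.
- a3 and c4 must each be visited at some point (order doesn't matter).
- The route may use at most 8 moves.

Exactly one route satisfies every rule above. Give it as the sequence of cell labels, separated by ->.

b1 -> a1 -> a2 -> a3 -> a4 -> b4 -> c4 -> c3 -> c2

The 8-move cap with required stops at a3, c4 leaves no slack for detours.
Route from b1: left to a1, 3× down (reaching a4), 2× right (reaching c4), 2× up (reaching c2) — 8 moves in all.
Check: all required cells visited; 8 ≤ 8 moves.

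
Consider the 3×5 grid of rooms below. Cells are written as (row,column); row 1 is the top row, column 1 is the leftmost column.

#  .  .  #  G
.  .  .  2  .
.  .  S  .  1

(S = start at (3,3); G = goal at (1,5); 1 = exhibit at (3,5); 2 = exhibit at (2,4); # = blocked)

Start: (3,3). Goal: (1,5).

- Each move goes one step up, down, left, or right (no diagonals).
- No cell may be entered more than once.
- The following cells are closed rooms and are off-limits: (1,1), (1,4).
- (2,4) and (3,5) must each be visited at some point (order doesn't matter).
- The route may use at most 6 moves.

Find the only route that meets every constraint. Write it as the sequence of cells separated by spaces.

Any route must reach (2,4) and (3,5) and still end at (1,5) within 6 moves, so the order of the required stops is forced.
Route from (3,3): up to (2,3), right to (2,4), down to (3,4), right to (3,5), 2× up (reaching (1,5)) — 6 moves in all.
Check: all required cells visited; 6 ≤ 6 moves.

(3,3) (2,3) (2,4) (3,4) (3,5) (2,5) (1,5)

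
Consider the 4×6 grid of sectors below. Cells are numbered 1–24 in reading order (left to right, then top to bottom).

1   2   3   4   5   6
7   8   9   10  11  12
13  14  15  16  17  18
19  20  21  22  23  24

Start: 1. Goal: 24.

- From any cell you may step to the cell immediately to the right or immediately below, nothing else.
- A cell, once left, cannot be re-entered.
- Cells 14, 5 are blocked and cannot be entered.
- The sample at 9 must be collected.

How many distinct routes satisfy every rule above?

A right/down-only route from 1 to 24 makes exactly 3 down-moves and 5 right-moves in some order.
With no other constraints that would be C(8,3) = 56 routes.
Split at 9 and multiply the segment counts (each segment already excludes blocked cells): 1→9: 3; 9→24: 10; product = 30.
That gives 30 routes.

30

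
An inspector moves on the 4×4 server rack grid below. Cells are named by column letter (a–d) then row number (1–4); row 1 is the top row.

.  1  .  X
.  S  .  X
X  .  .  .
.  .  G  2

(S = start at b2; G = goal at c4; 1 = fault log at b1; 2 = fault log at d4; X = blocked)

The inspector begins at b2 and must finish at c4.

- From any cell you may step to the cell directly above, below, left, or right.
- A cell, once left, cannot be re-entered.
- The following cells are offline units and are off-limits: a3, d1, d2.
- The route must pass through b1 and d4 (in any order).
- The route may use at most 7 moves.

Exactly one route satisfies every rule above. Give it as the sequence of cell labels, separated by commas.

b2, b1, c1, c2, c3, d3, d4, c4

The budget equals the shortest possible length, so every move has to be on a shortest route through the required cells.
Route from b2: up to b1, right to c1, 2× down (reaching c3), right to d3, down to d4, left to c4 — 7 moves in all.
Check: all required cells visited; 7 ≤ 7 moves.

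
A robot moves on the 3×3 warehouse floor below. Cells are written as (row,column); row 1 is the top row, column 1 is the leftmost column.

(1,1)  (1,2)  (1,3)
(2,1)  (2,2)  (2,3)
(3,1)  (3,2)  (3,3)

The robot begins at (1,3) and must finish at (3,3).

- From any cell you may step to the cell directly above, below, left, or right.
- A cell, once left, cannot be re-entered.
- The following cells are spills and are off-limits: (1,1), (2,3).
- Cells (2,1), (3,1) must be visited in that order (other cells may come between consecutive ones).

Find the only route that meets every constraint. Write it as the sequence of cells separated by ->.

(1,3) -> (1,2) -> (2,2) -> (2,1) -> (3,1) -> (3,2) -> (3,3)

The waypoints must appear in the order (2,1), (3,1), with no cell reused.
Route from (1,3): left 1 to (1,2), down 1 to (2,2), left 1 to (2,1), down 1 to (3,1), right 2 to (3,3) — 6 moves in all.
Check: order respected ((2,1) at step 3, (3,1) at step 4).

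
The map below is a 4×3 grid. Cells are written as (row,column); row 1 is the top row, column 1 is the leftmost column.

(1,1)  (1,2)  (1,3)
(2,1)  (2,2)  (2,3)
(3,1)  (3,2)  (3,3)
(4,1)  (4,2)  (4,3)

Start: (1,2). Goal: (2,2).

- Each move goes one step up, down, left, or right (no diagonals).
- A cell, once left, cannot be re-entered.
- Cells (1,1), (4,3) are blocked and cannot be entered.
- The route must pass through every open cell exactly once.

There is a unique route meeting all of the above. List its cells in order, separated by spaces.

Need to visit all 10 open cells exactly once, starting at (1,2) and ending at (2,2).
Cell (1,3) has only two open neighbours ((2,3) and (1,2)), so the path must pass straight through it: one of those is the cell it's entered from and the other is where it exits.
Route from (1,2): right 1 to (1,3), down 2 to (3,3), left 1 to (3,2), down 1 to (4,2), left 1 to (4,1), up 2 to (2,1), right 1 to (2,2) — 9 moves in all.
Check: all 10 open cells covered.

(1,2) (1,3) (2,3) (3,3) (3,2) (4,2) (4,1) (3,1) (2,1) (2,2)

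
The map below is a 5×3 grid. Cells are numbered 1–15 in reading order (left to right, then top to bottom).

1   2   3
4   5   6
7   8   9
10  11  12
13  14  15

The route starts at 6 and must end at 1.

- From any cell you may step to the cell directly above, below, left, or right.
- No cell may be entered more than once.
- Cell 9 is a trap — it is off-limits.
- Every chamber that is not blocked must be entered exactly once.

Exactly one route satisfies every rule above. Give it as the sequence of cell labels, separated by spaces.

Need to visit all 14 open cells exactly once, starting at 6 and ending at 1.
Cell 15 has only two open neighbours (12 and 14), so the path must pass straight through it: one of those is the cell it's entered from and the other is where it exits.
Route from 6: up 1 to 3, left 1 to 2, down 3 to 11, right 1 to 12, down 1 to 15, left 2 to 13, up 4 to 1 — 13 moves in all.
Check: all 14 open cells covered.

6 3 2 5 8 11 12 15 14 13 10 7 4 1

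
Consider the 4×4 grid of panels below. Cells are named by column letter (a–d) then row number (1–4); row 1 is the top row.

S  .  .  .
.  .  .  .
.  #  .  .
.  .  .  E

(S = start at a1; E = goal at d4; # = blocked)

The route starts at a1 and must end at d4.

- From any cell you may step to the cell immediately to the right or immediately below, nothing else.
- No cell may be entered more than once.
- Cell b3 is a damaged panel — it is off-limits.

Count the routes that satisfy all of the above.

11

A right/down-only route from a1 to d4 makes exactly 3 down-moves and 3 right-moves in some order.
With no other constraints that would be C(6,3) = 20 routes.
Subtract routes through each blocked cell (inclusion–exclusion for overlaps): − through b3: 9 → 11.
That gives 11 routes.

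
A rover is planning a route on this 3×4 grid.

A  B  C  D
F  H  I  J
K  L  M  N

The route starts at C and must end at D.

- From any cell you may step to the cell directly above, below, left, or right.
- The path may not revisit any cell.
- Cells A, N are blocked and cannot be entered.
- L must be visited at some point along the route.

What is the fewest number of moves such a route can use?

7

Any route passes through L somewhere between C and D. Summing Manhattan distances along the two legs (C → L → D) gives a lower bound of 3 + 4 = 7 moves.
A route of 7 moves achieves this: C → B → H → L → M → I → J → D.
Since 7 matches the lower bound, it is optimal.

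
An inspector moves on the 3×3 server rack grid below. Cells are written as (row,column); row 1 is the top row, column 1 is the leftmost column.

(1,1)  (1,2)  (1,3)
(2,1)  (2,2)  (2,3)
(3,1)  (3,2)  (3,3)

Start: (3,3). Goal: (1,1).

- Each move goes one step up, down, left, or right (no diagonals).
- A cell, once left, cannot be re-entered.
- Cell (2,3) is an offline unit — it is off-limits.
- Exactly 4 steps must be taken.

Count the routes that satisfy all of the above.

Need simple routes of exactly 4 moves from (3,3) to (1,1) (Manhattan distance 4, so 0 moves are spent on a detour and 0 undoing it).
Enumerating: (3,3) (3,2) (2,2) (1,2) (1,1) | (3,3) (3,2) (2,2) (2,1) (1,1) | (3,3) (3,2) (3,1) (2,1) (1,1).
That gives 3 routes.

3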